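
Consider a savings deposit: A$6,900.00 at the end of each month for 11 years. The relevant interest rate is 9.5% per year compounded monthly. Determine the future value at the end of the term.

A$1,596,490.92

This is an ordinary annuity: 132 deposits of A$6,900.00 at the end of each month.
Periodic rate r = 0.095/12 per month; n is counted in months.
FV = PMT × [((1+r)^n − 1)/r] = 6,900 × [(1+r)^132 − 1] / r = A$1,596,490.92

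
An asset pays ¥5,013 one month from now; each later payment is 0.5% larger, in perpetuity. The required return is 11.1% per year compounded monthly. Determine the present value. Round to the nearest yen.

Periodic rate r = 0.111/12 per month.
Growing perpetuity (Gordon): PV = PMT₁ / (r − g) = 5,013 / (r − 0.005) = ¥1,179,529.

¥1,179,529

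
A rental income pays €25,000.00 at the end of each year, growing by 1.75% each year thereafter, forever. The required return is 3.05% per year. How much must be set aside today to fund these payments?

€1,923,076.92

Periodic rate r = 0.0305 per year.
Growing perpetuity (Gordon): PV = PMT₁ / (r − g) = 25,000 / (r − 0.0175) = €1,923,076.92.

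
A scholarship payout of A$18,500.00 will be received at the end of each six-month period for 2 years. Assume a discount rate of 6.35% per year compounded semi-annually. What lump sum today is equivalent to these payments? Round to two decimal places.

A$68,479.51

This is an ordinary annuity: 4 payments of A$18,500.00 at the end of each six-month period.
Periodic rate r = 0.0635/2 per half-year; n is counted in half-years.
PV = PMT × [(1 − (1+r)^−n)/r] = 18,500 × [1 − (1+r)^−4] / r = A$68,479.51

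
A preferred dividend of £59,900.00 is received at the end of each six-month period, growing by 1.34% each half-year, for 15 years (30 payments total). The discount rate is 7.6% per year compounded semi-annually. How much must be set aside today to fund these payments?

Periodic rate r = 0.076/2 per half-year; n is counted in half-years.
Growing ordinary annuity: PV = PMT₁ × [1 − ((1+g)/(1+r))^n] / (r − g) = 59,900 × [1 − ((1+0.0134)/(1+r))^30] / (r − 0.0134) = £1,249,195.77.

£1,249,195.77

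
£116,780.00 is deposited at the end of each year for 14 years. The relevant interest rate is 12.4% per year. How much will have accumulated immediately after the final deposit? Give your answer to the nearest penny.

£3,896,329.17

This is an ordinary annuity: 14 deposits of £116,780.00 at the end of each year.
Periodic rate r = 0.124 per year.
FV = PMT × [((1+r)^n − 1)/r] = 116,780 × [(1+r)^14 − 1] / r = £3,896,329.17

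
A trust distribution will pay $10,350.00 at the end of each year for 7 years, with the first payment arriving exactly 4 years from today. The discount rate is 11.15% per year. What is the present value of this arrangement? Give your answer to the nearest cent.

Ordinary annuity of 7 payments, first payment at period 4.
Periodic rate r = 0.1115 per year.
The ordinary-annuity PV formula values the stream one period before the first payment (period 3); discount that back 3 periods:
PV₀ = 10,350 × [1 − (1+r)^−7] / r × (1+r)^−3 = $35,345.45

$35,345.45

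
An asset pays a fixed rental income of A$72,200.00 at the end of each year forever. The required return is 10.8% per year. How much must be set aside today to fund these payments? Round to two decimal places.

Periodic rate r = 0.108 per year.
Level perpetuity: PV = PMT / r = 72,200 / (0.108) = A$668,518.52.

A$668,518.52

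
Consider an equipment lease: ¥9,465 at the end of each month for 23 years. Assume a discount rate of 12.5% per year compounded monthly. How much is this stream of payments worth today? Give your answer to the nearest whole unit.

¥856,610

This is an ordinary annuity: 276 payments of ¥9,465 at the end of each month.
Periodic rate r = 0.125/12 per month; n is counted in months.
PV = PMT × [(1 − (1+r)^−n)/r] = 9,465 × [1 − (1+r)^−276] / r = ¥856,610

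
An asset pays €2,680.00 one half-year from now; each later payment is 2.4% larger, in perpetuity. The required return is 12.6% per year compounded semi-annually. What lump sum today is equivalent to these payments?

Periodic rate r = 0.126/2 per half-year.
Growing perpetuity (Gordon): PV = PMT₁ / (r − g) = 2,680 / (r − 0.024) = €68,717.95.

€68,717.95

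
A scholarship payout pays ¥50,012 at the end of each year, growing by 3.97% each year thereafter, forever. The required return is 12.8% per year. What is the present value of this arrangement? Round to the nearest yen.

¥566,387

Periodic rate r = 0.128 per year.
Growing perpetuity (Gordon): PV = PMT₁ / (r − g) = 50,012 / (r − 0.0397) = ¥566,387.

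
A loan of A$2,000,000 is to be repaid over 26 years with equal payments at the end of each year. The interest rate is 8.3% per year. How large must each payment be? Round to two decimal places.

Level ordinary annuity; solve PV = PMT × [(1 − (1+r)^−n)/r] for PMT.
Periodic rate r = 0.083 per year.
With n = 26: PMT = 2,000,000 / ([(1 − (1+r)^−n)/r]) = A$189,886.61

A$189,886.61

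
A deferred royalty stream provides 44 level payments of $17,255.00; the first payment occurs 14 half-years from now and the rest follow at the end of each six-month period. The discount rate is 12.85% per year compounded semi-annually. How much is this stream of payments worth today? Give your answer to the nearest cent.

$111,810.41

Ordinary annuity of 44 payments, first payment at period 14.
Periodic rate r = 0.1285/2 per half-year; n is counted in half-years.
The ordinary-annuity PV formula values the stream one period before the first payment (period 13); discount that back 13 periods:
PV₀ = 17,255 × [1 − (1+r)^−44] / r × (1+r)^−13 = $111,810.41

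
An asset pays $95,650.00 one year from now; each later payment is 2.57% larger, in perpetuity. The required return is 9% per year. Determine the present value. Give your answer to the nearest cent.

$1,487,558.32

Periodic rate r = 0.09 per year.
Growing perpetuity (Gordon): PV = PMT₁ / (r − g) = 95,650 / (r − 0.0257) = $1,487,558.32.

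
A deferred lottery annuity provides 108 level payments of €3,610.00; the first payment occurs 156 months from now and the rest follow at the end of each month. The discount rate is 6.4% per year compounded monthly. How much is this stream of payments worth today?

€129,695.12

Ordinary annuity of 108 payments, first payment at period 156.
Periodic rate r = 0.064/12 per month; n is counted in months.
The ordinary-annuity PV formula values the stream one period before the first payment (period 155); discount that back 155 periods:
PV₀ = 3,610 × [1 − (1+r)^−108] / r × (1+r)^−155 = €129,695.12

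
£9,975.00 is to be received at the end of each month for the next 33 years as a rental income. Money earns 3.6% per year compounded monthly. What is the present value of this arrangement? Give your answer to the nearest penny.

This is an ordinary annuity: 396 payments of £9,975.00 at the end of each month.
Periodic rate r = 0.036/12 per month; n is counted in months.
PV = PMT × [(1 − (1+r)^−n)/r] = 9,975 × [1 − (1+r)^−396] / r = £2,309,635.04

£2,309,635.04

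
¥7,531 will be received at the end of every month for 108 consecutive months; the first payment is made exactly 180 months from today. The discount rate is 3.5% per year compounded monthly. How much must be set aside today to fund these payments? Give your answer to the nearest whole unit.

¥413,736

Ordinary annuity of 108 payments, first payment at period 180.
Periodic rate r = 0.035/12 per month; n is counted in months.
The ordinary-annuity PV formula values the stream one period before the first payment (period 179); discount that back 179 periods:
PV₀ = 7,531 × [1 − (1+r)^−108] / r × (1+r)^−179 = ¥413,736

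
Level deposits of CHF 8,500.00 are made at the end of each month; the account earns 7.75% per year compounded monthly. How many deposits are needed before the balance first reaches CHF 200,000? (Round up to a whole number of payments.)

22 payments

Periodic rate r = 0.0775/12 per month; n is counted in months.
Ordinary annuity FV: 200,000 = 8,500 × [((1+r)^n − 1)/r].
(1+r)^n = 1 + 200,000 × r / 8,500, so n = ln(1 + 200,000·r/8,500) / ln(1+r) = 21.97.
Round up to a whole number of payments: n = 22.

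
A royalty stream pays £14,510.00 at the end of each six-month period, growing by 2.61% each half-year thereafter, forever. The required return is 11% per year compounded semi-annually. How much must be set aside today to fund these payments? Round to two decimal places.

£502,076.12

Periodic rate r = 0.11/2 per half-year.
Growing perpetuity (Gordon): PV = PMT₁ / (r − g) = 14,510 / (r − 0.0261) = £502,076.12.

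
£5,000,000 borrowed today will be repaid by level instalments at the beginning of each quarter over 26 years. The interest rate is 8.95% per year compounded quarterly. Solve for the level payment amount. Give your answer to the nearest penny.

Level annuity due; solve PV = PMT × [(1 − (1+r)^−n)/r] × (1+r) for PMT.
Periodic rate r = 0.0895/4 per quarter; n is counted in quarters.
With n = 104: PMT = 5,000,000 / ([(1 − (1+r)^−n)/r] × (1+r)) = £121,601.81

£121,601.81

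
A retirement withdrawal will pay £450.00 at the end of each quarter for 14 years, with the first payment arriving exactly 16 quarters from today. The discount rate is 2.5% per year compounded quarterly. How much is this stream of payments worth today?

Ordinary annuity of 56 payments, first payment at period 16.
Periodic rate r = 0.025/4 per quarter; n is counted in quarters.
The ordinary-annuity PV formula values the stream one period before the first payment (period 15); discount that back 15 periods:
PV₀ = 450 × [1 − (1+r)^−56] / r × (1+r)^−15 = £19,314.98

£19,314.98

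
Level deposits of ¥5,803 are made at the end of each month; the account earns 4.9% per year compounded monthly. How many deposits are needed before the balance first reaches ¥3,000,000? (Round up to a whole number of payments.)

Periodic rate r = 0.049/12 per month; n is counted in months.
Ordinary annuity FV: 3,000,000 = 5,803 × [((1+r)^n − 1)/r].
(1+r)^n = 1 + 3,000,000 × r / 5,803, so n = ln(1 + 3,000,000·r/5,803) / ln(1+r) = 278.51.
Round up to a whole number of payments: n = 279.

279 payments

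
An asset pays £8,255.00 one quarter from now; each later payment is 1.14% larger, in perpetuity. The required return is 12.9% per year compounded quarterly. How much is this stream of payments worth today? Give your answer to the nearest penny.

£395,923.26

Periodic rate r = 0.129/4 per quarter.
Growing perpetuity (Gordon): PV = PMT₁ / (r − g) = 8,255 / (r − 0.0114) = £395,923.26.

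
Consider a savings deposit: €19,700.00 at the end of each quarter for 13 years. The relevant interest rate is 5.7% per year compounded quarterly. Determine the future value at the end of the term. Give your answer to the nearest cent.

This is an ordinary annuity: 52 deposits of €19,700.00 at the end of each quarter.
Periodic rate r = 0.057/4 per quarter; n is counted in quarters.
FV = PMT × [((1+r)^n − 1)/r] = 19,700 × [(1+r)^52 − 1] / r = €1,502,852.08

€1,502,852.08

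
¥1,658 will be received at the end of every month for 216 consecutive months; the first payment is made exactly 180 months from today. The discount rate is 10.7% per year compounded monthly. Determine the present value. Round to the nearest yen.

Ordinary annuity of 216 payments, first payment at period 180.
Periodic rate r = 0.107/12 per month; n is counted in months.
The ordinary-annuity PV formula values the stream one period before the first payment (period 179); discount that back 179 periods:
PV₀ = 1,658 × [1 − (1+r)^−216] / r × (1+r)^−179 = ¥32,378

¥32,378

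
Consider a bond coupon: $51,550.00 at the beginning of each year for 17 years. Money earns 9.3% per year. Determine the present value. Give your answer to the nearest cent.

This is an annuity due: 17 payments of $51,550.00 at the beginning of each year.
Periodic rate r = 0.093 per year.
PV = PMT × [(1 − (1+r)^−n)/r] × (1+r) = 51,550 × [1 − (1+r)^−17] / r × (1+r) = $472,245.95

$472,245.95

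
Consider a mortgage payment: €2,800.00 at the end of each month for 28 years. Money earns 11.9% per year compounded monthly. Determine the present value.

€272,099.94

This is an ordinary annuity: 336 payments of €2,800.00 at the end of each month.
Periodic rate r = 0.119/12 per month; n is counted in months.
PV = PMT × [(1 − (1+r)^−n)/r] = 2,800 × [1 − (1+r)^−336] / r = €272,099.94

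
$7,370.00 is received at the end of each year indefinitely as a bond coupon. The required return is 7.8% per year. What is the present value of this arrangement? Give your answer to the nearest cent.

$94,487.18

Periodic rate r = 0.078 per year.
Level perpetuity: PV = PMT / r = 7,370 / (0.078) = $94,487.18.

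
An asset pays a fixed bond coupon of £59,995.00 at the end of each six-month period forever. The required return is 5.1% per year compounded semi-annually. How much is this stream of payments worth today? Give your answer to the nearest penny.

£2,352,745.10

Periodic rate r = 0.051/2 per half-year.
Level perpetuity: PV = PMT / r = 59,995 / (0.051/2) = £2,352,745.10.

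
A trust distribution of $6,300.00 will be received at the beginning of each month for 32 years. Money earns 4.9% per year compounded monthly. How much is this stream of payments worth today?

$1,225,184.55

This is an annuity due: 384 payments of $6,300.00 at the beginning of each month.
Periodic rate r = 0.049/12 per month; n is counted in months.
PV = PMT × [(1 − (1+r)^−n)/r] × (1+r) = 6,300 × [1 − (1+r)^−384] / r × (1+r) = $1,225,184.55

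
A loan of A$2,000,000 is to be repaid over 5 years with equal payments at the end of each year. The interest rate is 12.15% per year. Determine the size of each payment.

Level ordinary annuity; solve PV = PMT × [(1 − (1+r)^−n)/r] for PMT.
Periodic rate r = 0.1215 per year.
With n = 5: PMT = 2,000,000 / ([(1 − (1+r)^−n)/r]) = A$556,882.63

A$556,882.63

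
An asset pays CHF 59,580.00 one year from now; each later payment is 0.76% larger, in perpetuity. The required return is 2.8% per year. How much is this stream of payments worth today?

CHF 2,920,588.24

Periodic rate r = 0.028 per year.
Growing perpetuity (Gordon): PV = PMT₁ / (r − g) = 59,580 / (r − 0.0076) = CHF 2,920,588.24.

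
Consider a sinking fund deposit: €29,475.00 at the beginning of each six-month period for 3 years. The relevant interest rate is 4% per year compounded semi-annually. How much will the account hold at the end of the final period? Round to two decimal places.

This is an annuity due: 6 deposits of €29,475.00 at the beginning of each six-month period.
Periodic rate r = 0.04/2 per half-year; n is counted in half-years.
FV = PMT × [((1+r)^n − 1)/r] × (1+r) = 29,475 × [(1+r)^6 − 1] / r × (1+r) = €189,650.50

€189,650.50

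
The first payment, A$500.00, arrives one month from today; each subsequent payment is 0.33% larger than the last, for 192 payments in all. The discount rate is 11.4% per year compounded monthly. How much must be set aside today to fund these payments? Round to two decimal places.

A$55,934.74

Periodic rate r = 0.114/12 per month; n is counted in months.
Growing ordinary annuity: PV = PMT₁ × [1 − ((1+g)/(1+r))^n] / (r − g) = 500 × [1 − ((1+0.0033)/(1+r))^192] / (r − 0.0033) = A$55,934.74.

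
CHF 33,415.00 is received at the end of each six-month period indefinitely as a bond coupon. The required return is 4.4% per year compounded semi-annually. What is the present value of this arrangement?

CHF 1,518,863.64

Periodic rate r = 0.044/2 per half-year.
Level perpetuity: PV = PMT / r = 33,415 / (0.044/2) = CHF 1,518,863.64.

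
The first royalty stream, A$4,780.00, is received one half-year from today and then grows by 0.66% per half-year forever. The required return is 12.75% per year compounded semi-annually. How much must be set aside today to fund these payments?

A$83,639.55

Periodic rate r = 0.1275/2 per half-year.
Growing perpetuity (Gordon): PV = PMT₁ / (r − g) = 4,780 / (r − 0.0066) = A$83,639.55.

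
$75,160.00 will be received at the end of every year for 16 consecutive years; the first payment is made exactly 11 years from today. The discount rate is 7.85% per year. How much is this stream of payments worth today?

$315,479.89

Ordinary annuity of 16 payments, first payment at period 11.
Periodic rate r = 0.0785 per year.
The ordinary-annuity PV formula values the stream one period before the first payment (period 10); discount that back 10 periods:
PV₀ = 75,160 × [1 − (1+r)^−16] / r × (1+r)^−10 = $315,479.89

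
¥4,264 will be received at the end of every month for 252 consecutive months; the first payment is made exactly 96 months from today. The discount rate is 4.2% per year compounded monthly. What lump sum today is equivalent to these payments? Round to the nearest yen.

Ordinary annuity of 252 payments, first payment at period 96.
Periodic rate r = 0.042/12 per month; n is counted in months.
The ordinary-annuity PV formula values the stream one period before the first payment (period 95); discount that back 95 periods:
PV₀ = 4,264 × [1 − (1+r)^−252] / r × (1+r)^−95 = ¥511,749

¥511,749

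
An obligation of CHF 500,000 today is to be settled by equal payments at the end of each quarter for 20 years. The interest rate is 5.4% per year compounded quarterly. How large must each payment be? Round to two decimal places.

Level ordinary annuity; solve PV = PMT × [(1 − (1+r)^−n)/r] for PMT.
Periodic rate r = 0.054/4 per quarter; n is counted in quarters.
With n = 80: PMT = 500,000 / ([(1 − (1+r)^−n)/r]) = CHF 10,259.26

CHF 10,259.26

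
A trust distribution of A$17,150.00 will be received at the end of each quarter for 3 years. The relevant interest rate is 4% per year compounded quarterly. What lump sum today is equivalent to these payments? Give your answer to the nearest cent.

This is an ordinary annuity: 12 payments of A$17,150.00 at the end of each quarter.
Periodic rate r = 0.04/4 per quarter; n is counted in quarters.
PV = PMT × [(1 − (1+r)^−n)/r] = 17,150 × [1 − (1+r)^−12] / r = A$193,024.58

A$193,024.58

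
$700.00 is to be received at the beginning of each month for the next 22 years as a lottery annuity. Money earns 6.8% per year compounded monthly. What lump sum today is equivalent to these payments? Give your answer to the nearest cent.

$96,281.22

This is an annuity due: 264 payments of $700.00 at the beginning of each month.
Periodic rate r = 0.068/12 per month; n is counted in months.
PV = PMT × [(1 − (1+r)^−n)/r] × (1+r) = 700 × [1 − (1+r)^−264] / r × (1+r) = $96,281.22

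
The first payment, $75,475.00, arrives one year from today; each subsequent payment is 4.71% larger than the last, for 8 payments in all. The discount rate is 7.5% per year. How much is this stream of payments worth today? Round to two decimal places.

Periodic rate r = 0.075 per year.
Growing ordinary annuity: PV = PMT₁ × [1 − ((1+g)/(1+r))^n] / (r − g) = 75,475 × [1 − ((1+0.0471)/(1+r))^8] / (r − 0.0471) = $513,217.67.

$513,217.67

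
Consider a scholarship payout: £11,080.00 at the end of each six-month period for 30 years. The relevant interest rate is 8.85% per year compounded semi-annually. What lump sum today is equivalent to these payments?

This is an ordinary annuity: 60 payments of £11,080.00 at the end of each six-month period.
Periodic rate r = 0.0885/2 per half-year; n is counted in half-years.
PV = PMT × [(1 − (1+r)^−n)/r] = 11,080 × [1 − (1+r)^−60] / r = £231,759.28

£231,759.28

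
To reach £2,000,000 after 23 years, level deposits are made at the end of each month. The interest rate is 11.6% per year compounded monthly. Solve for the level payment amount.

£1,461.59

Level ordinary annuity; solve FV = PMT × [((1+r)^n − 1)/r] for PMT.
Periodic rate r = 0.116/12 per month; n is counted in months.
With n = 276: PMT = 2,000,000 / ([((1+r)^n − 1)/r]) = £1,461.59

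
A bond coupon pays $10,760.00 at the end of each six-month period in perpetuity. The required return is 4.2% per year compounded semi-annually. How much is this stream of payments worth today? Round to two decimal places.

$512,380.95

Periodic rate r = 0.042/2 per half-year.
Level perpetuity: PV = PMT / r = 10,760 / (0.042/2) = $512,380.95.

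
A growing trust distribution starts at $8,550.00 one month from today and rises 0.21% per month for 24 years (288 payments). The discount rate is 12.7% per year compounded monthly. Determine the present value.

Periodic rate r = 0.127/12 per month; n is counted in months.
Growing ordinary annuity: PV = PMT₁ × [1 − ((1+g)/(1+r))^n] / (r − g) = 8,550 × [1 − ((1+0.0021)/(1+r))^288] / (r − 0.0021) = $918,936.06.

$918,936.06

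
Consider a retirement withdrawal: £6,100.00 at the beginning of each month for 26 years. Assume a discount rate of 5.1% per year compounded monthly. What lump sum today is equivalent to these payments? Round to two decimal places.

This is an annuity due: 312 payments of £6,100.00 at the beginning of each month.
Periodic rate r = 0.051/12 per month; n is counted in months.
PV = PMT × [(1 − (1+r)^−n)/r] × (1+r) = 6,100 × [1 − (1+r)^−312] / r × (1+r) = £1,057,573.29

£1,057,573.29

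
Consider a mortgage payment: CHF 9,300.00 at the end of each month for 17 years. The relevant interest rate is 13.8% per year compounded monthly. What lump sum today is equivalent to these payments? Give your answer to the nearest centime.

CHF 730,218.34

This is an ordinary annuity: 204 payments of CHF 9,300.00 at the end of each month.
Periodic rate r = 0.138/12 per month; n is counted in months.
PV = PMT × [(1 − (1+r)^−n)/r] = 9,300 × [1 − (1+r)^−204] / r = CHF 730,218.34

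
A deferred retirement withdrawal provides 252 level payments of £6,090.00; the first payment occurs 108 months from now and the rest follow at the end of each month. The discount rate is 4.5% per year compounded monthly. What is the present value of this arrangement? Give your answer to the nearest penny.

£664,402.79

Ordinary annuity of 252 payments, first payment at period 108.
Periodic rate r = 0.045/12 per month; n is counted in months.
The ordinary-annuity PV formula values the stream one period before the first payment (period 107); discount that back 107 periods:
PV₀ = 6,090 × [1 − (1+r)^−252] / r × (1+r)^−107 = £664,402.79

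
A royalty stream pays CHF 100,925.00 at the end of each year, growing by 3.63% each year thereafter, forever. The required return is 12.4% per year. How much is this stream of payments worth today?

Periodic rate r = 0.124 per year.
Growing perpetuity (Gordon): PV = PMT₁ / (r − g) = 100,925 / (r − 0.0363) = CHF 1,150,798.18.

CHF 1,150,798.18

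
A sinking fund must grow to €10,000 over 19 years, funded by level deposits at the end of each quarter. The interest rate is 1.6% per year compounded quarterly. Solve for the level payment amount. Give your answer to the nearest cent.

Level ordinary annuity; solve FV = PMT × [((1+r)^n − 1)/r] for PMT.
Periodic rate r = 0.016/4 per quarter; n is counted in quarters.
With n = 76: PMT = 10,000 / ([((1+r)^n − 1)/r]) = €112.85

€112.85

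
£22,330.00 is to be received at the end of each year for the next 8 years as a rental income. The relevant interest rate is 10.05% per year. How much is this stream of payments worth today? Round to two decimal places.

This is an ordinary annuity: 8 payments of £22,330.00 at the end of each year.
Periodic rate r = 0.1005 per year.
PV = PMT × [(1 − (1+r)^−n)/r] = 22,330 × [1 − (1+r)^−8] / r = £118,912.37

£118,912.37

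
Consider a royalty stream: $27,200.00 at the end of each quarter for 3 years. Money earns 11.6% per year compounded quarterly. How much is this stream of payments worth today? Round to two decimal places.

This is an ordinary annuity: 12 payments of $27,200.00 at the end of each quarter.
Periodic rate r = 0.116/4 per quarter; n is counted in quarters.
PV = PMT × [(1 − (1+r)^−n)/r] = 27,200 × [1 − (1+r)^−12] / r = $272,372.27

$272,372.27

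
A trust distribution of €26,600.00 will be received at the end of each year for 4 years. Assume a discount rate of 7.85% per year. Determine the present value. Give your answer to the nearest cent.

€88,397.54

This is an ordinary annuity: 4 payments of €26,600.00 at the end of each year.
Periodic rate r = 0.0785 per year.
PV = PMT × [(1 − (1+r)^−n)/r] = 26,600 × [1 − (1+r)^−4] / r = €88,397.54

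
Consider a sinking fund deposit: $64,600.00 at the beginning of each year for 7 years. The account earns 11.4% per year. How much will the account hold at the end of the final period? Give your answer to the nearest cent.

$712,764.05

This is an annuity due: 7 deposits of $64,600.00 at the beginning of each year.
Periodic rate r = 0.114 per year.
FV = PMT × [((1+r)^n − 1)/r] × (1+r) = 64,600 × [(1+r)^7 − 1] / r × (1+r) = $712,764.05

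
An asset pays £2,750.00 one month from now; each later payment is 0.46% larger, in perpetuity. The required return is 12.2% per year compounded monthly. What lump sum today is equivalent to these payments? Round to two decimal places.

£494,011.98

Periodic rate r = 0.122/12 per month.
Growing perpetuity (Gordon): PV = PMT₁ / (r − g) = 2,750 / (r − 0.0046) = £494,011.98.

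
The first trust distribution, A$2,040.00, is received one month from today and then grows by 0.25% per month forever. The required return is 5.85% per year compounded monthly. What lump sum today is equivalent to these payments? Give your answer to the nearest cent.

A$858,947.37

Periodic rate r = 0.0585/12 per month.
Growing perpetuity (Gordon): PV = PMT₁ / (r − g) = 2,040 / (r − 0.0025) = A$858,947.37.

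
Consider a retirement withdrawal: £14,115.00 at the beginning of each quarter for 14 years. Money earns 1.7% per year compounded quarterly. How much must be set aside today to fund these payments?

This is an annuity due: 56 payments of £14,115.00 at the beginning of each quarter.
Periodic rate r = 0.017/4 per quarter; n is counted in quarters.
PV = PMT × [(1 − (1+r)^−n)/r] × (1+r) = 14,115 × [1 − (1+r)^−56] / r × (1+r) = £705,079.62

£705,079.62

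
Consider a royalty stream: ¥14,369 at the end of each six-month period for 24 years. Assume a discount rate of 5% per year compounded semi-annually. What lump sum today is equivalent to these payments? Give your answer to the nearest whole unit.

¥399,072

This is an ordinary annuity: 48 payments of ¥14,369 at the end of each six-month period.
Periodic rate r = 0.05/2 per half-year; n is counted in half-years.
PV = PMT × [(1 − (1+r)^−n)/r] = 14,369 × [1 − (1+r)^−48] / r = ¥399,072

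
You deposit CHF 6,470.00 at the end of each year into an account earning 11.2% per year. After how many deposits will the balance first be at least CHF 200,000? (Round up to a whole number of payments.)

15 payments

Periodic rate r = 0.112 per year.
Ordinary annuity FV: 200,000 = 6,470 × [((1+r)^n − 1)/r].
(1+r)^n = 1 + 200,000 × r / 6,470, so n = ln(1 + 200,000·r/6,470) / ln(1+r) = 14.09.
Round up to a whole number of payments: n = 15.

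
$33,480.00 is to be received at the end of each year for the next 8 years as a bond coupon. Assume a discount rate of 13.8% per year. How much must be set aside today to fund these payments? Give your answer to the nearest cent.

This is an ordinary annuity: 8 payments of $33,480.00 at the end of each year.
Periodic rate r = 0.138 per year.
PV = PMT × [(1 − (1+r)^−n)/r] = 33,480 × [1 − (1+r)^−8] / r = $156,356.88

$156,356.88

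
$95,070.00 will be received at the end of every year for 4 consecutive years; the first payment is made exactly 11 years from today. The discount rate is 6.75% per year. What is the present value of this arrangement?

$168,524.23

Ordinary annuity of 4 payments, first payment at period 11.
Periodic rate r = 0.0675 per year.
The ordinary-annuity PV formula values the stream one period before the first payment (period 10); discount that back 10 periods:
PV₀ = 95,070 × [1 − (1+r)^−4] / r × (1+r)^−10 = $168,524.23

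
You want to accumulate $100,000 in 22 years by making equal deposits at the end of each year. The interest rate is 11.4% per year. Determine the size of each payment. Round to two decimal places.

Level ordinary annuity; solve FV = PMT × [((1+r)^n − 1)/r] for PMT.
Periodic rate r = 0.114 per year.
With n = 22: PMT = 100,000 / ([((1+r)^n − 1)/r]) = $1,169.04

$1,169.04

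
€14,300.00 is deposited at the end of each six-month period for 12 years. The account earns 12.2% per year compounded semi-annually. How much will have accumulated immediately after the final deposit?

€736,475.82

This is an ordinary annuity: 24 deposits of €14,300.00 at the end of each six-month period.
Periodic rate r = 0.122/2 per half-year; n is counted in half-years.
FV = PMT × [((1+r)^n − 1)/r] = 14,300 × [(1+r)^24 − 1] / r = €736,475.82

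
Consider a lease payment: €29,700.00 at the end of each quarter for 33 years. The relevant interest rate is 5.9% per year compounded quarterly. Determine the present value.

This is an ordinary annuity: 132 payments of €29,700.00 at the end of each quarter.
Periodic rate r = 0.059/4 per quarter; n is counted in quarters.
PV = PMT × [(1 − (1+r)^−n)/r] = 29,700 × [1 − (1+r)^−132] / r = €1,722,106.34

€1,722,106.34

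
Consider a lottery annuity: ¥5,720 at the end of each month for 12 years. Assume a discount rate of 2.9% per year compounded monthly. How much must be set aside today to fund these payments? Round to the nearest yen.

¥694,932

This is an ordinary annuity: 144 payments of ¥5,720 at the end of each month.
Periodic rate r = 0.029/12 per month; n is counted in months.
PV = PMT × [(1 − (1+r)^−n)/r] = 5,720 × [1 − (1+r)^−144] / r = ¥694,932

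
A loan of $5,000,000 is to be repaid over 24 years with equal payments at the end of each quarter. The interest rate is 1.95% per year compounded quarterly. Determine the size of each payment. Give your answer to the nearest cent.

Level ordinary annuity; solve PV = PMT × [(1 − (1+r)^−n)/r] for PMT.
Periodic rate r = 0.0195/4 per quarter; n is counted in quarters.
With n = 96: PMT = 5,000,000 / ([(1 − (1+r)^−n)/r]) = $65,342.57

$65,342.57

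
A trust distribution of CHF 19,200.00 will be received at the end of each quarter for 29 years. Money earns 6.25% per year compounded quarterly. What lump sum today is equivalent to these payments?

CHF 1,025,372.90

This is an ordinary annuity: 116 payments of CHF 19,200.00 at the end of each quarter.
Periodic rate r = 0.0625/4 per quarter; n is counted in quarters.
PV = PMT × [(1 − (1+r)^−n)/r] = 19,200 × [1 − (1+r)^−116] / r = CHF 1,025,372.90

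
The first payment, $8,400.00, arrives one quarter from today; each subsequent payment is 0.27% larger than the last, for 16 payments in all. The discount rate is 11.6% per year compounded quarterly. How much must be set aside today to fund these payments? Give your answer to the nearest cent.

Periodic rate r = 0.116/4 per quarter; n is counted in quarters.
Growing ordinary annuity: PV = PMT₁ × [1 − ((1+g)/(1+r))^n] / (r − g) = 8,400 × [1 − ((1+0.0027)/(1+r))^16] / (r − 0.0027) = $108,327.82.

$108,327.82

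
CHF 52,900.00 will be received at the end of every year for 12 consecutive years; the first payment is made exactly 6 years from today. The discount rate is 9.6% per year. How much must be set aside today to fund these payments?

CHF 232,457.09

Ordinary annuity of 12 payments, first payment at period 6.
Periodic rate r = 0.096 per year.
The ordinary-annuity PV formula values the stream one period before the first payment (period 5); discount that back 5 periods:
PV₀ = 52,900 × [1 − (1+r)^−12] / r × (1+r)^−5 = CHF 232,457.09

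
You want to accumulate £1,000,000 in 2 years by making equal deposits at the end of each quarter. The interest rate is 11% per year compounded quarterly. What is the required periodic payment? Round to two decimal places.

Level ordinary annuity; solve FV = PMT × [((1+r)^n − 1)/r] for PMT.
Periodic rate r = 0.11/4 per quarter; n is counted in quarters.
With n = 8: PMT = 1,000,000 / ([((1+r)^n − 1)/r]) = £113,457.95

£113,457.95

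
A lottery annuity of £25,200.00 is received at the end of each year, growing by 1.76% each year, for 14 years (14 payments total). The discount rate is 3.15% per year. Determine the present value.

£313,624.36

Periodic rate r = 0.0315 per year.
Growing ordinary annuity: PV = PMT₁ × [1 − ((1+g)/(1+r))^n] / (r − g) = 25,200 × [1 − ((1+0.0176)/(1+r))^14] / (r − 0.0176) = £313,624.36.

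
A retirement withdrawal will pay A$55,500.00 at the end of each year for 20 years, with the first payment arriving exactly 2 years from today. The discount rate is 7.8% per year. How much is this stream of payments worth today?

A$513,092.45

Ordinary annuity of 20 payments, first payment at period 2.
Periodic rate r = 0.078 per year.
The ordinary-annuity PV formula values the stream one period before the first payment (period 1); discount that back 1 periods:
PV₀ = 55,500 × [1 − (1+r)^−20] / r × (1+r)^−1 = A$513,092.45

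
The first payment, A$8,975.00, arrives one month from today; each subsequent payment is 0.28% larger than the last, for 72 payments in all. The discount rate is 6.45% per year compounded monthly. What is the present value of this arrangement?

Periodic rate r = 0.0645/12 per month; n is counted in months.
Growing ordinary annuity: PV = PMT₁ × [1 − ((1+g)/(1+r))^n] / (r − g) = 8,975 × [1 − ((1+0.0028)/(1+r))^72] / (r − 0.0028) = A$587,647.88.

A$587,647.88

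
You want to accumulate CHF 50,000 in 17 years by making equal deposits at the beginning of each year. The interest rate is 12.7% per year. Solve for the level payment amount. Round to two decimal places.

CHF 849.43

Level annuity due; solve FV = PMT × [((1+r)^n − 1)/r] × (1+r) for PMT.
Periodic rate r = 0.127 per year.
With n = 17: PMT = 50,000 / ([((1+r)^n − 1)/r] × (1+r)) = CHF 849.43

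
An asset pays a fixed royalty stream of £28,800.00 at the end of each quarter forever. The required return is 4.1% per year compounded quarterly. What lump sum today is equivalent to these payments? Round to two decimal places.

£2,809,756.10

Periodic rate r = 0.041/4 per quarter.
Level perpetuity: PV = PMT / r = 28,800 / (0.041/4) = £2,809,756.10.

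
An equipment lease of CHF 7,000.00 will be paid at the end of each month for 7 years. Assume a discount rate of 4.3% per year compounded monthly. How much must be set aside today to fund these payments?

CHF 506,977.02

This is an ordinary annuity: 84 payments of CHF 7,000.00 at the end of each month.
Periodic rate r = 0.043/12 per month; n is counted in months.
PV = PMT × [(1 − (1+r)^−n)/r] = 7,000 × [1 − (1+r)^−84] / r = CHF 506,977.02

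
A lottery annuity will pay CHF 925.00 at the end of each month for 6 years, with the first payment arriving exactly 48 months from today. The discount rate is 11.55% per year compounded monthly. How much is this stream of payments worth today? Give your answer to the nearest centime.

Ordinary annuity of 72 payments, first payment at period 48.
Periodic rate r = 0.1155/12 per month; n is counted in months.
The ordinary-annuity PV formula values the stream one period before the first payment (period 47); discount that back 47 periods:
PV₀ = 925 × [1 − (1+r)^−72] / r × (1+r)^−47 = CHF 30,526.58

CHF 30,526.58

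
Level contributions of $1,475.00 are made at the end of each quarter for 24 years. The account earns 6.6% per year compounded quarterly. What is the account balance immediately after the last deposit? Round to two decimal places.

$340,753.00

This is an ordinary annuity: 96 deposits of $1,475.00 at the end of each quarter.
Periodic rate r = 0.066/4 per quarter; n is counted in quarters.
FV = PMT × [((1+r)^n − 1)/r] = 1,475 × [(1+r)^96 − 1] / r = $340,753.00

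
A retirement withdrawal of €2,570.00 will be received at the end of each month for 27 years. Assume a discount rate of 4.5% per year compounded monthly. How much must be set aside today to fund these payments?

This is an ordinary annuity: 324 payments of €2,570.00 at the end of each month.
Periodic rate r = 0.045/12 per month; n is counted in months.
PV = PMT × [(1 − (1+r)^−n)/r] = 2,570 × [1 − (1+r)^−324] / r = €481,525.45

€481,525.45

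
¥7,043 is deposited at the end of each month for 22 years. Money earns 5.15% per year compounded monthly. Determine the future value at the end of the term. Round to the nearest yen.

¥3,442,081

This is an ordinary annuity: 264 deposits of ¥7,043 at the end of each month.
Periodic rate r = 0.0515/12 per month; n is counted in months.
FV = PMT × [((1+r)^n − 1)/r] = 7,043 × [(1+r)^264 − 1] / r = ¥3,442,081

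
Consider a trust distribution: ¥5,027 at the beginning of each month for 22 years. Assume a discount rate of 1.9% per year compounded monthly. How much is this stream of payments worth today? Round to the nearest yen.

This is an annuity due: 264 payments of ¥5,027 at the beginning of each month.
Periodic rate r = 0.019/12 per month; n is counted in months.
PV = PMT × [(1 − (1+r)^−n)/r] × (1+r) = 5,027 × [1 − (1+r)^−264] / r × (1+r) = ¥1,085,707

¥1,085,707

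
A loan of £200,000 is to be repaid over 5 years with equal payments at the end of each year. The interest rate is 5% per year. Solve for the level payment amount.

Level ordinary annuity; solve PV = PMT × [(1 − (1+r)^−n)/r] for PMT.
Periodic rate r = 0.05 per year.
With n = 5: PMT = 200,000 / ([(1 − (1+r)^−n)/r]) = £46,194.96

£46,194.96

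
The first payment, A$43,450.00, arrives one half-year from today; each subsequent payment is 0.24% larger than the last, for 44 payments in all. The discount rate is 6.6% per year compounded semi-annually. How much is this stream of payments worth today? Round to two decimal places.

A$1,041,787.55

Periodic rate r = 0.066/2 per half-year; n is counted in half-years.
Growing ordinary annuity: PV = PMT₁ × [1 − ((1+g)/(1+r))^n] / (r − g) = 43,450 × [1 − ((1+0.0024)/(1+r))^44] / (r − 0.0024) = A$1,041,787.55.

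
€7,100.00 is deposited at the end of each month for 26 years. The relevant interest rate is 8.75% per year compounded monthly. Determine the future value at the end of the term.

This is an ordinary annuity: 312 deposits of €7,100.00 at the end of each month.
Periodic rate r = 0.0875/12 per month; n is counted in months.
FV = PMT × [((1+r)^n − 1)/r] = 7,100 × [(1+r)^312 − 1] / r = €8,420,635.95

€8,420,635.95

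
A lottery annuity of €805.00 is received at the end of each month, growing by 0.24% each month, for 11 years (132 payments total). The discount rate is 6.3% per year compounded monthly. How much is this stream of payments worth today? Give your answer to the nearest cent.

Periodic rate r = 0.063/12 per month; n is counted in months.
Growing ordinary annuity: PV = PMT₁ × [1 − ((1+g)/(1+r))^n] / (r − g) = 805 × [1 − ((1+0.0024)/(1+r))^132] / (r − 0.0024) = €88,281.78.

€88,281.78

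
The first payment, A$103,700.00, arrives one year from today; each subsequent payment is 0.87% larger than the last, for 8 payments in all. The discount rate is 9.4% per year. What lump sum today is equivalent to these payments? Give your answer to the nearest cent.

A$580,689.39

Periodic rate r = 0.094 per year.
Growing ordinary annuity: PV = PMT₁ × [1 − ((1+g)/(1+r))^n] / (r − g) = 103,700 × [1 − ((1+0.0087)/(1+r))^8] / (r − 0.0087) = A$580,689.39.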